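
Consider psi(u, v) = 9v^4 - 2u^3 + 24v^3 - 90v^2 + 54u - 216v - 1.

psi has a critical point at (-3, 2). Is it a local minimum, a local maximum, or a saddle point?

local minimum

The mixed partial ∂²psi/∂u∂v is 0, so the Hessian at any point is diag(psi_uu, psi_vv) = diag(-12u, 36(3v^2 + 4v - 5)).
At (-3, 2): H = diag(36, 540).
Both eigenvalues are positive, so H is positive definite: a local minimum.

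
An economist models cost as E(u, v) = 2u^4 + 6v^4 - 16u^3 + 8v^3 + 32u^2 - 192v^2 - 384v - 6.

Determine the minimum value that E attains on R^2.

-2566

E(u,v) separates as P(u) + Q(v) − 6, so its minimum is min P + min Q − 6.
P'(u) = 8u(u - 4)(u - 2) vanishes at u ∈ {0, 2, 4}; Q'(v) = 24(v - 4)(v + 1)(v + 4) vanishes at v ∈ {-4, -1, 4}.
Local minima of P (where P''>0): P(0)=0, P(4)=0. Local minima of Q: Q(-4)=-512, Q(4)=-2560.
So the global minimum of E is P(0) + Q(4) − 6 = 0 − 2560 − 6 = -2566, attained at (0, 4).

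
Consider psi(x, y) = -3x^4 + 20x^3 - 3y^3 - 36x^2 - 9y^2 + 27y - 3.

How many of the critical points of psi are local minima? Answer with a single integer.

1

psi separates as a function of x plus a function of y, so ∇psi=0 decouples.
∂psi/∂x = -12x(x - 3)(x - 2) = 0 at x ∈ {0, 2, 3}; ∂psi/∂y = -9(y - 1)(y + 3) = 0 at y ∈ {-3, 1}.
The Hessian is diagonal: diag(psi_xx, psi_yy). Second derivatives: psi_xx(0)=-72, psi_xx(2)=24, psi_xx(3)=-36; psi_yy(-3)=36, psi_yy(1)=-36.
Local minima occur where both diagonal entries positive: (2, -3). Count: 1.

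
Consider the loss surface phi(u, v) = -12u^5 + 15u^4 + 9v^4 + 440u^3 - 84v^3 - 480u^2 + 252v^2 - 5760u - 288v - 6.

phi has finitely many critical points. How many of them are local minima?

4

phi separates as a function of u plus a function of v, so ∇phi=0 decouples.
∂phi/∂u = -60(u - 4)(u - 3)(u + 2)(u + 4) = 0 at u ∈ {-4, -2, 3, 4}; ∂phi/∂v = 36(v - 4)(v - 2)(v - 1) = 0 at v ∈ {1, 2, 4}.
The Hessian is diagonal: diag(phi_uu, phi_vv). Second derivatives: phi_uu(-4)=6720, phi_uu(-2)=-3600, phi_uu(3)=2100, phi_uu(4)=-2880; phi_vv(1)=108, phi_vv(2)=-72, phi_vv(4)=216.
Local minima occur where both diagonal entries positive: (-4, 1), (-4, 4), (3, 1), (3, 4). Count: 4.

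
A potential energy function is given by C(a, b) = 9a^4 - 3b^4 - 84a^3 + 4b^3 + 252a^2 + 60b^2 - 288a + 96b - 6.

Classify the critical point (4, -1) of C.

local minimum

The mixed partial ∂²C/∂a∂b is 0, so the Hessian at any point is diag(C_aa, C_bb) = diag(36(3a^2 - 14a + 14), 12(-3b^2 + 2b + 10)).
At (4, -1): H = diag(216, 60).
Both eigenvalues are positive, so H is positive definite: a local minimum.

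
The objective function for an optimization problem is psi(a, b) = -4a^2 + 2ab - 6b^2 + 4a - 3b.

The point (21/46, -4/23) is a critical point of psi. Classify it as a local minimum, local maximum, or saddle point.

The Hessian of psi is constant: H = [[-8, 2], [2, -12]].
det(H) = (-8)·(-12) − 2² = 92.
det(H) > 0 and tr(H) = -20 < 0, so H is negative definite and the point is a local maximum.

local maximum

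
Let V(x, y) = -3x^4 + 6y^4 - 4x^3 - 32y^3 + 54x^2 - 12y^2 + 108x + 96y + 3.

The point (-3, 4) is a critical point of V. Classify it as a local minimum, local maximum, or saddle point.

The mixed partial ∂²V/∂x∂y is 0, so the Hessian at any point is diag(V_xx, V_yy) = diag(12(-3x^2 - 2x + 9), 24(3y^2 - 8y - 1)).
At (-3, 4): H = diag(-144, 360).
The eigenvalues have opposite signs, so H is indefinite: a saddle point.

saddle point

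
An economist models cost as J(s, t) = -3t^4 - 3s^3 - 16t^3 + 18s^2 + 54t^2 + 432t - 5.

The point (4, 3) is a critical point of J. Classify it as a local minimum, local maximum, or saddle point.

local maximum

The mixed partial ∂²J/∂s∂t is 0, so the Hessian at any point is diag(J_ss, J_tt) = diag(18(-s + 2), 12(-3t^2 - 8t + 9)).
At (4, 3): H = diag(-36, -504).
Both eigenvalues are negative, so H is negative definite: a local maximum.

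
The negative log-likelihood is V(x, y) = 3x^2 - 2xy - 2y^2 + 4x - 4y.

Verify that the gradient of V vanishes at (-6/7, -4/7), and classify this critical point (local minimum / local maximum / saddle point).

∇V = (6x - 2y + 4, -2x - 4y - 4); substituting (-6/7, -4/7) gives ∇V = (0, 0), so (-6/7, -4/7) is indeed a critical point.
The Hessian of V is constant: H = [[6, -2], [-2, -4]].
det(H) = 6·(-4) − (-2)² = -28.
Since det(H) < 0, H is indefinite and the critical point is a saddle point.

saddle point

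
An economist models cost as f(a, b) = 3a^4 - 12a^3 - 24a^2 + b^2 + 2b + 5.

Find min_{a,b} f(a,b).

-380

f(a,b) separates as P(a) + Q(b) + 5, so its minimum is min P + min Q + 5.
P'(a) = 12a(a - 4)(a + 1) vanishes at a ∈ {-1, 0, 4}; Q'(b) = 2b + 2 vanishes at b ∈ {-1}.
Local minima of P (where P''>0): P(-1)=-9, P(4)=-384. Local minima of Q: Q(-1)=-1.
So the global minimum of f is P(4) + Q(-1) + 5 = -384 − 1 + 5 = -380, attained at (4, -1).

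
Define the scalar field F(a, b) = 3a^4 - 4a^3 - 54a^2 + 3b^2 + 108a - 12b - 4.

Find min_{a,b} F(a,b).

F(a,b) separates as P(a) + Q(b) − 4, so its minimum is min P + min Q − 4.
P'(a) = 12(a - 3)(a - 1)(a + 3) vanishes at a ∈ {-3, 1, 3}; Q'(b) = 6b - 12 vanishes at b ∈ {2}.
Local minima of P (where P''>0): P(-3)=-459, P(3)=-27. Local minima of Q: Q(2)=-12.
So the global minimum of F is P(-3) + Q(2) − 4 = -459 − 12 − 4 = -475, attained at (-3, 2).

-475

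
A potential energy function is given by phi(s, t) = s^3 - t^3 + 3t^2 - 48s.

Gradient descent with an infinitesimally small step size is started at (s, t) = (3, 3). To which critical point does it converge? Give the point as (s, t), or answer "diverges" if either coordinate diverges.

diverges

phi is separable, so gradient descent decouples: s follows -∂phi/∂s, t follows -∂phi/∂t.
∂phi/∂s = 3(s - 4)(s + 4); at s=3 this is -21, so s increases.
∂phi/∂t = -3t(t - 2); at t=3 this is -9, so t increases.
The t-coordinate has no critical point in that direction and runs off to infinity.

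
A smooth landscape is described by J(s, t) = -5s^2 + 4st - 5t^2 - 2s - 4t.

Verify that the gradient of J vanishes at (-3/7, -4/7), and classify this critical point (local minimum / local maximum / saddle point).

∇J = (-10s + 4t - 2, 4s - 10t - 4); substituting (-3/7, -4/7) gives ∇J = (0, 0), so (-3/7, -4/7) is indeed a critical point.
The Hessian of J is constant: H = [[-10, 4], [4, -10]].
det(H) = (-10)·(-10) − 4² = 84.
det(H) > 0 and tr(H) = -20 < 0, so H is negative definite and the point is a local maximum.

local maximum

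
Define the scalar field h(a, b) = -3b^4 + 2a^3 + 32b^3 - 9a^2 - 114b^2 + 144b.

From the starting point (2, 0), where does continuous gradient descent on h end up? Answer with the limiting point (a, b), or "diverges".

h is separable, so gradient descent decouples: a follows -∂h/∂a, b follows -∂h/∂b.
∂h/∂a = 6a(a - 3); at a=2 this is -12, so a increases.
∂h/∂b = -12(b - 4)(b - 3)(b - 1); at b=0 this is 144, so b decreases.
The b-coordinate has no critical point in that direction and runs off to infinity.

diverges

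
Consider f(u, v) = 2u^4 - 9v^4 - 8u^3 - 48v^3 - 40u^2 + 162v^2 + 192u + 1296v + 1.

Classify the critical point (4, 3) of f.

saddle point

The mixed partial ∂²f/∂u∂v is 0, so the Hessian at any point is diag(f_uu, f_vv) = diag(8(3u^2 - 6u - 10), 36(-3v^2 - 8v + 9)).
At (4, 3): H = diag(112, -1512).
The eigenvalues have opposite signs, so H is indefinite: a saddle point.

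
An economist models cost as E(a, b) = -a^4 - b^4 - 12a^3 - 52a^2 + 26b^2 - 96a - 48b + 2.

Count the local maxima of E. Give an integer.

4

E separates as a function of a plus a function of b, so ∇E=0 decouples.
∂E/∂a = -4(a + 2)(a + 3)(a + 4) = 0 at a ∈ {-4, -3, -2}; ∂E/∂b = -4(b - 3)(b - 1)(b + 4) = 0 at b ∈ {-4, 1, 3}.
The Hessian is diagonal: diag(E_aa, E_bb). Second derivatives: E_aa(-4)=-8, E_aa(-3)=4, E_aa(-2)=-8; E_bb(-4)=-140, E_bb(1)=40, E_bb(3)=-56.
Local maxima occur where both diagonal entries negative: (-4, -4), (-4, 3), (-2, -4), (-2, 3). Count: 4.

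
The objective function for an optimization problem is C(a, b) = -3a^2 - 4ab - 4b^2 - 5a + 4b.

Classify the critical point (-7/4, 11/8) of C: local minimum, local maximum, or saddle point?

The Hessian of C is constant: H = [[-6, -4], [-4, -8]].
det(H) = (-6)·(-8) − (-4)² = 32.
det(H) > 0 and tr(H) = -14 < 0, so H is negative definite and the point is a local maximum.

local maximum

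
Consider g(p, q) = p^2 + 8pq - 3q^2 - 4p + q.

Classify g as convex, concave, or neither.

neither

g is quadratic, so its Hessian is the constant matrix H = [[2, 8], [8, -6]].
det(H) = -76, tr(H) = -4.
det(H) < 0, so H is indefinite: neither convex nor concave.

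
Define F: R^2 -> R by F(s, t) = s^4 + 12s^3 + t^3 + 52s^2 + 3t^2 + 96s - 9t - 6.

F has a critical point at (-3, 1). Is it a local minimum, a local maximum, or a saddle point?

saddle point

The mixed partial ∂²F/∂s∂t is 0, so the Hessian at any point is diag(F_ss, F_tt) = diag(4(3s^2 + 18s + 26), 6(t + 1)).
At (-3, 1): H = diag(-4, 12).
The eigenvalues have opposite signs, so H is indefinite: a saddle point.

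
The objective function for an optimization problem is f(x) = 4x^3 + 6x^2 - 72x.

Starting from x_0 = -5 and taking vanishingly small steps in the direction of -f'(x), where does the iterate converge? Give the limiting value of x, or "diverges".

f'(x) = 12(x - 2)(x + 3), so f'(-5) = 168.
Gradient descent moves in the -f' direction, i.e. x is decreasing.
There is no critical point below x=-5, and f' keeps the same sign, so the iterate runs off to −∞.

diverges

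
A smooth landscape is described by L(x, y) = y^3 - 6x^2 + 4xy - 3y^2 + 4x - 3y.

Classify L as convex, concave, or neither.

neither

The term y^3 is cubic, so the Hessian is not constant.
∂²L/∂y² = 6y - 6, which takes both signs as y varies (negative for sufficiently negative y). A diagonal entry of the Hessian changing sign means the Hessian is neither positive- nor negative-semidefinite on all of R^2.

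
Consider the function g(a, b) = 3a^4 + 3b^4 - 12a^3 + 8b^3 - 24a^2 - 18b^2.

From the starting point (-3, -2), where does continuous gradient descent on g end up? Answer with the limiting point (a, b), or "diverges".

g is separable, so gradient descent decouples: a follows -∂g/∂a, b follows -∂g/∂b.
∂g/∂a = 12a(a - 4)(a + 1); at a=-3 this is -504, so a increases.
∂g/∂b = 12b(b - 1)(b + 3); at b=-2 this is 72, so b decreases.
a converges to its nearest critical value -1 (a local min of the a-part); b converges to -3. The iterate converges to (-1, -3).

(-1, -3)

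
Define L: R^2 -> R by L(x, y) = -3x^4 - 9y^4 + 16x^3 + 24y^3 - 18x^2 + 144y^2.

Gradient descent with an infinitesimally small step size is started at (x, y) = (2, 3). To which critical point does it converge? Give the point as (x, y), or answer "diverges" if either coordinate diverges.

(1, 0)

L is separable, so gradient descent decouples: x follows -∂L/∂x, y follows -∂L/∂y.
∂L/∂x = -12x(x - 3)(x - 1); at x=2 this is 24, so x decreases.
∂L/∂y = -36y(y - 4)(y + 2); at y=3 this is 540, so y decreases.
x converges to its nearest critical value 1 (a local min of the x-part); y converges to 0. The iterate converges to (1, 0).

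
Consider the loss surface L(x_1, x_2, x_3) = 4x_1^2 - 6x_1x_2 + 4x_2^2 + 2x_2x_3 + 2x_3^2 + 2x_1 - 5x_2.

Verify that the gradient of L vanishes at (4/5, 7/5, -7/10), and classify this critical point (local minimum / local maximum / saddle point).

local minimum

∇L = (8x_1 - 6x_2 + 2, -6x_1 + 8x_2 + 2x_3 - 5, 2x_2 + 4x_3); substituting (4/5, 7/5, -7/10) gives ∇L = (0, 0, 0), so (4/5, 7/5, -7/10) is indeed a critical point.
The Hessian is constant: H = [[8, -6, 0], [-6, 8, 2], [0, 2, 4]].
Leading principal minors: Δ₁ = 8, Δ₂ = 28, Δ₃ = 80.
All leading minors are positive, so H is positive definite: a local minimum.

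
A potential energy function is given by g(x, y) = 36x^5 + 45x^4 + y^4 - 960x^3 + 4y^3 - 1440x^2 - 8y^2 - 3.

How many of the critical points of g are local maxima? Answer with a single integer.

g separates as a function of x plus a function of y, so ∇g=0 decouples.
∂g/∂x = 180x(x - 4)(x + 1)(x + 4) = 0 at x ∈ {-4, -1, 0, 4}; ∂g/∂y = 4y(y - 1)(y + 4) = 0 at y ∈ {-4, 0, 1}.
The Hessian is diagonal: diag(g_xx, g_yy). Second derivatives: g_xx(-4)=-17280, g_xx(-1)=2700, g_xx(0)=-2880, g_xx(4)=28800; g_yy(-4)=80, g_yy(0)=-16, g_yy(1)=20.
Local maxima occur where both diagonal entries negative: (-4, 0), (0, 0). Count: 2.

2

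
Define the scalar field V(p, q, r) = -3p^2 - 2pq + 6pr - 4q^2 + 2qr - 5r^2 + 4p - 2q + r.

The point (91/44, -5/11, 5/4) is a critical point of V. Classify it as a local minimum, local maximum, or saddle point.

The Hessian is constant: H = [[-6, -2, 6], [-2, -8, 2], [6, 2, -10]].
Leading principal minors: Δ₁ = -6, Δ₂ = 44, Δ₃ = -176.
The minors alternate sign starting negative (−, +, −), so H is negative definite: a local maximum.

local maximum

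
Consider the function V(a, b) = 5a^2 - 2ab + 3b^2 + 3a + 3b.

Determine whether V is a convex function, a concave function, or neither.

V is quadratic, so its Hessian is the constant matrix H = [[10, -2], [-2, 6]].
det(H) = 56, tr(H) = 16.
det(H) > 0 and tr(H) > 0, so H is positive definite everywhere: convex.

convex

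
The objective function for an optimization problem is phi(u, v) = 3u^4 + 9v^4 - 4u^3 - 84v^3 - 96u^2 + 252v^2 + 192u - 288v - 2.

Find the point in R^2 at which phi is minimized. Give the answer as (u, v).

(-4, 4)

phi(u,v) separates as P(u) + Q(v) − 2, so its minimum is min P + min Q − 2.
P'(u) = 12(u - 4)(u - 1)(u + 4) vanishes at u ∈ {-4, 1, 4}; Q'(v) = 36(v - 4)(v - 2)(v - 1) vanishes at v ∈ {1, 2, 4}.
Local minima of P (where P''>0): P(-4)=-1280, P(4)=-256. Local minima of Q: Q(1)=-111, Q(4)=-192.
So the global minimum of phi is P(-4) + Q(4) − 2 = -1280 − 192 − 2 = -1474, attained at (-4, 4).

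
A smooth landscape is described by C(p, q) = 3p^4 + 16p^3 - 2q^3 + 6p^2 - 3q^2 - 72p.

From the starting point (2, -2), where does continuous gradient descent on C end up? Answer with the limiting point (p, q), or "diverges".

(1, -1)

C is separable, so gradient descent decouples: p follows -∂C/∂p, q follows -∂C/∂q.
∂C/∂p = 12(p - 1)(p + 2)(p + 3); at p=2 this is 240, so p decreases.
∂C/∂q = -6q(q + 1); at q=-2 this is -12, so q increases.
p converges to its nearest critical value 1 (a local min of the p-part); q converges to -1. The iterate converges to (1, -1).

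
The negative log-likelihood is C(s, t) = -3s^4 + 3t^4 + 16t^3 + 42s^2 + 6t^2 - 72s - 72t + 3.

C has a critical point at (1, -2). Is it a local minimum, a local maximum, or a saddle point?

The mixed partial ∂²C/∂s∂t is 0, so the Hessian at any point is diag(C_ss, C_tt) = diag(12(-3s^2 + 7), 12(3t^2 + 8t + 1)).
At (1, -2): H = diag(48, -36).
The eigenvalues have opposite signs, so H is indefinite: a saddle point.

saddle point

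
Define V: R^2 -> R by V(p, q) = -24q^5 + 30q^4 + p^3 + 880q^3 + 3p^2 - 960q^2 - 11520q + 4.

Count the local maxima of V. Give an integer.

V separates as a function of p plus a function of q, so ∇V=0 decouples.
∂V/∂p = 3p(p + 2) = 0 at p ∈ {-2, 0}; ∂V/∂q = -120(q - 4)(q - 3)(q + 2)(q + 4) = 0 at q ∈ {-4, -2, 3, 4}.
The Hessian is diagonal: diag(V_pp, V_qq). Second derivatives: V_pp(-2)=-6, V_pp(0)=6; V_qq(-4)=13440, V_qq(-2)=-7200, V_qq(3)=4200, V_qq(4)=-5760.
Local maxima occur where both diagonal entries negative: (-2, -2), (-2, 4). Count: 2.

2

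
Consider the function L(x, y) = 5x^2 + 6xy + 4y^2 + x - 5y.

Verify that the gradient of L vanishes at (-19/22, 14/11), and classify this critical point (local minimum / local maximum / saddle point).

local minimum

∇L = (10x + 6y + 1, 6x + 8y - 5); substituting (-19/22, 14/11) gives ∇L = (0, 0), so (-19/22, 14/11) is indeed a critical point.
The Hessian of L is constant: H = [[10, 6], [6, 8]].
det(H) = 10·8 − 6² = 44.
det(H) > 0 and tr(H) = 18 > 0, so H is positive definite and the point is a local minimum.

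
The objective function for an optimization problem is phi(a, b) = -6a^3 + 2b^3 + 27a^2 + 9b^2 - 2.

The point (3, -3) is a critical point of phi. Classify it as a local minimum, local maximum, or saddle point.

local maximum

The mixed partial ∂²phi/∂a∂b is 0, so the Hessian at any point is diag(phi_aa, phi_bb) = diag(18(-2a + 3), 6(2b + 3)).
At (3, -3): H = diag(-54, -18).
Both eigenvalues are negative, so H is negative definite: a local maximum.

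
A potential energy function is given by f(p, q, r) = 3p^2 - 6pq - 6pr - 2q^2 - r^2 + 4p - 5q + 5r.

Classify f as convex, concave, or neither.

f is quadratic, so its Hessian is the constant matrix H = [[6, -6, -6], [-6, -4, 0], [-6, 0, -2]].
Leading principal minors: 6, -60, 264.
Neither pattern holds ⇒ H is indefinite ⇒ neither convex nor concave.

neither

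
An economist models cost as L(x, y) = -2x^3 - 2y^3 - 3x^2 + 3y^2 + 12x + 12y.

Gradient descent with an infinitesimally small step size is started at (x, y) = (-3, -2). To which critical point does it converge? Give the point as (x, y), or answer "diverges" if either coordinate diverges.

(-2, -1)

L is separable, so gradient descent decouples: x follows -∂L/∂x, y follows -∂L/∂y.
∂L/∂x = -6(x - 1)(x + 2); at x=-3 this is -24, so x increases.
∂L/∂y = -6(y - 2)(y + 1); at y=-2 this is -24, so y increases.
x converges to its nearest critical value -2 (a local min of the x-part); y converges to -1. The iterate converges to (-2, -1).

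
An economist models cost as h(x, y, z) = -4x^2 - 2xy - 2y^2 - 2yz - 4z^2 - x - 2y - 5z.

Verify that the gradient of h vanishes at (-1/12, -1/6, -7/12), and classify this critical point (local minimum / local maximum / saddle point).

local maximum

∇h = (-8x - 2y - 1, -2x - 4y - 2z - 2, -2y - 8z - 5); substituting (-1/12, -1/6, -7/12) gives ∇h = (0, 0, 0), so (-1/12, -1/6, -7/12) is indeed a critical point.
The Hessian is constant: H = [[-8, -2, 0], [-2, -4, -2], [0, -2, -8]].
Leading principal minors: Δ₁ = -8, Δ₂ = 28, Δ₃ = -192.
The minors alternate sign starting negative (−, +, −), so H is negative definite: a local maximum.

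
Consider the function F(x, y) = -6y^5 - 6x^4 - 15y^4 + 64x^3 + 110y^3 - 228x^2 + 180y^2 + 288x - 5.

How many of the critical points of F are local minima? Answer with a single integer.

F separates as a function of x plus a function of y, so ∇F=0 decouples.
∂F/∂x = -24(x - 4)(x - 3)(x - 1) = 0 at x ∈ {1, 3, 4}; ∂F/∂y = -30y(y - 3)(y + 1)(y + 4) = 0 at y ∈ {-4, -1, 0, 3}.
The Hessian is diagonal: diag(F_xx, F_yy). Second derivatives: F_xx(1)=-144, F_xx(3)=48, F_xx(4)=-72; F_yy(-4)=2520, F_yy(-1)=-360, F_yy(0)=360, F_yy(3)=-2520.
Local minima occur where both diagonal entries positive: (3, -4), (3, 0). Count: 2.

2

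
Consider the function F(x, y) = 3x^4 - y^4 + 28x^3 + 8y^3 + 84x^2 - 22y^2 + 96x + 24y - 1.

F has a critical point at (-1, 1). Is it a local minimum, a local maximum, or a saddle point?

saddle point

The mixed partial ∂²F/∂x∂y is 0, so the Hessian at any point is diag(F_xx, F_yy) = diag(12(3x^2 + 14x + 14), 4(-3y^2 + 12y - 11)).
At (-1, 1): H = diag(36, -8).
The eigenvalues have opposite signs, so H is indefinite: a saddle point.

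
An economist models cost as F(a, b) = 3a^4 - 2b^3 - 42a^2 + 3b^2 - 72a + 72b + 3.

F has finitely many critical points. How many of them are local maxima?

1

F separates as a function of a plus a function of b, so ∇F=0 decouples.
∂F/∂a = 12(a - 3)(a + 1)(a + 2) = 0 at a ∈ {-2, -1, 3}; ∂F/∂b = -6(b - 4)(b + 3) = 0 at b ∈ {-3, 4}.
The Hessian is diagonal: diag(F_aa, F_bb). Second derivatives: F_aa(-2)=60, F_aa(-1)=-48, F_aa(3)=240; F_bb(-3)=42, F_bb(4)=-42.
Local maxima occur where both diagonal entries negative: (-1, 4). Count: 1.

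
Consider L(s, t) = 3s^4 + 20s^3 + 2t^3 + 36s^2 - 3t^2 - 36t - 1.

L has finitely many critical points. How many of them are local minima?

L separates as a function of s plus a function of t, so ∇L=0 decouples.
∂L/∂s = 12s(s + 2)(s + 3) = 0 at s ∈ {-3, -2, 0}; ∂L/∂t = 6(t - 3)(t + 2) = 0 at t ∈ {-2, 3}.
The Hessian is diagonal: diag(L_ss, L_tt). Second derivatives: L_ss(-3)=36, L_ss(-2)=-24, L_ss(0)=72; L_tt(-2)=-30, L_tt(3)=30.
Local minima occur where both diagonal entries positive: (-3, 3), (0, 3). Count: 2.

2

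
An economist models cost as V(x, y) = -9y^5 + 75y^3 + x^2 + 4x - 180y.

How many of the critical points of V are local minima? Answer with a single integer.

V separates as a function of x plus a function of y, so ∇V=0 decouples.
∂V/∂x = 2(x + 2) = 0 at x ∈ {-2}; ∂V/∂y = -45(y - 2)(y - 1)(y + 1)(y + 2) = 0 at y ∈ {-2, -1, 1, 2}.
The Hessian is diagonal: diag(V_xx, V_yy). Second derivatives: V_xx(-2)=2; V_yy(-2)=540, V_yy(-1)=-270, V_yy(1)=270, V_yy(2)=-540.
Local minima occur where both diagonal entries positive: (-2, -2), (-2, 1). Count: 2.

2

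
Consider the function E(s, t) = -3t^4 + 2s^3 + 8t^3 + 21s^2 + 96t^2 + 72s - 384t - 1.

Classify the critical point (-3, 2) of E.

The mixed partial ∂²E/∂s∂t is 0, so the Hessian at any point is diag(E_ss, E_tt) = diag(6(2s + 7), 12(-3t^2 + 4t + 16)).
At (-3, 2): H = diag(6, 144).
Both eigenvalues are positive, so H is positive definite: a local minimum.

local minimum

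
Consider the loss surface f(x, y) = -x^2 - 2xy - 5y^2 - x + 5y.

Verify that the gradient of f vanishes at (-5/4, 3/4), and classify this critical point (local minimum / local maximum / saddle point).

∇f = (-2x - 2y - 1, -2x - 10y + 5); substituting (-5/4, 3/4) gives ∇f = (0, 0), so (-5/4, 3/4) is indeed a critical point.
The Hessian of f is constant: H = [[-2, -2], [-2, -10]].
det(H) = (-2)·(-10) − (-2)² = 16.
det(H) > 0 and tr(H) = -12 < 0, so H is negative definite and the point is a local maximum.

local maximum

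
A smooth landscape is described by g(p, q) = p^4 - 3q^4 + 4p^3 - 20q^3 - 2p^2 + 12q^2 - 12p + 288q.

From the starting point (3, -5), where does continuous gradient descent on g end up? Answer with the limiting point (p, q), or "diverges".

g is separable, so gradient descent decouples: p follows -∂g/∂p, q follows -∂g/∂q.
∂g/∂p = 4(p - 1)(p + 1)(p + 3); at p=3 this is 192, so p decreases.
∂g/∂q = -12(q - 2)(q + 3)(q + 4); at q=-5 this is 168, so q decreases.
The q-coordinate has no critical point in that direction and runs off to infinity.

diverges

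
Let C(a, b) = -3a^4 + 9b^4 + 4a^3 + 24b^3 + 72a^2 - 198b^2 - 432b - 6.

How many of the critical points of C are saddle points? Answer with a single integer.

C separates as a function of a plus a function of b, so ∇C=0 decouples.
∂C/∂a = -12a(a - 4)(a + 3) = 0 at a ∈ {-3, 0, 4}; ∂C/∂b = 36(b - 3)(b + 1)(b + 4) = 0 at b ∈ {-4, -1, 3}.
The Hessian is diagonal: diag(C_aa, C_bb). Second derivatives: C_aa(-3)=-252, C_aa(0)=144, C_aa(4)=-336; C_bb(-4)=756, C_bb(-1)=-432, C_bb(3)=1008.
Saddle points occur where the two diagonal entries have opposite signs: (-3, -4), (-3, 3), (0, -1), (4, -4), (4, 3). Count: 5.

5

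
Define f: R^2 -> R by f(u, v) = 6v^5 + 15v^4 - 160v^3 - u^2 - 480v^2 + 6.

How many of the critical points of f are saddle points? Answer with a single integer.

2

f separates as a function of u plus a function of v, so ∇f=0 decouples.
∂f/∂u = -2u = 0 at u ∈ {0}; ∂f/∂v = 30v(v - 4)(v + 2)(v + 4) = 0 at v ∈ {-4, -2, 0, 4}.
The Hessian is diagonal: diag(f_uu, f_vv). Second derivatives: f_uu(0)=-2; f_vv(-4)=-1920, f_vv(-2)=720, f_vv(0)=-960, f_vv(4)=5760.
Saddle points occur where the two diagonal entries have opposite signs: (0, -2), (0, 4). Count: 2.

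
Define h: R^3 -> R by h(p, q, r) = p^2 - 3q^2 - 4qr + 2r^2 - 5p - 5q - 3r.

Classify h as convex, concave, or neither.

neither

h is quadratic, so its Hessian is the constant matrix H = [[2, 0, 0], [0, -6, -4], [0, -4, 4]].
Leading principal minors: 2, -12, -80.
Neither pattern holds ⇒ H is indefinite ⇒ neither convex nor concave.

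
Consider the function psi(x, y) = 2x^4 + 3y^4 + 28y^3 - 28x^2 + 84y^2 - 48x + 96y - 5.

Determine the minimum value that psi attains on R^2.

-303

psi(x,y) separates as P(x) + Q(y) − 5, so its minimum is min P + min Q − 5.
P'(x) = 8(x - 3)(x + 1)(x + 2) vanishes at x ∈ {-2, -1, 3}; Q'(y) = 12(y + 1)(y + 2)(y + 4) vanishes at y ∈ {-4, -2, -1}.
Local minima of P (where P''>0): P(-2)=16, P(3)=-234. Local minima of Q: Q(-4)=-64, Q(-1)=-37.
So the global minimum of psi is P(3) + Q(-4) − 5 = -234 − 64 − 5 = -303, attained at (3, -4).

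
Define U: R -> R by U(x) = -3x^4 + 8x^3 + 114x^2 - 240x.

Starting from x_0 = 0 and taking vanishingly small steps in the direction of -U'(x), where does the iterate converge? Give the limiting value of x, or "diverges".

1

U'(x) = -12(x - 5)(x - 1)(x + 4), so U'(0) = -240.
Gradient descent moves in the -U' direction, i.e. x is increasing.
The nearest critical point in that direction is x = 1, where U'' = 240 > 0 (a local minimum). The iterate converges there.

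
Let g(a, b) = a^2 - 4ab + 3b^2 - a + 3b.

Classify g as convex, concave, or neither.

neither

g is quadratic, so its Hessian is the constant matrix H = [[2, -4], [-4, 6]].
det(H) = -4, tr(H) = 8.
det(H) < 0, so H is indefinite: neither convex nor concave.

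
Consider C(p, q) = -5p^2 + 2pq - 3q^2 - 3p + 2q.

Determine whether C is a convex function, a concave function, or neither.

concave

C is quadratic, so its Hessian is the constant matrix H = [[-10, 2], [2, -6]].
det(H) = 56, tr(H) = -16.
det(H) > 0 and tr(H) < 0, so H is negative definite everywhere: concave.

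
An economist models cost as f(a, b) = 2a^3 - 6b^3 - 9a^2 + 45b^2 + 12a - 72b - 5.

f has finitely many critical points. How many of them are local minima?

f separates as a function of a plus a function of b, so ∇f=0 decouples.
∂f/∂a = 6(a - 2)(a - 1) = 0 at a ∈ {1, 2}; ∂f/∂b = -18(b - 4)(b - 1) = 0 at b ∈ {1, 4}.
The Hessian is diagonal: diag(f_aa, f_bb). Second derivatives: f_aa(1)=-6, f_aa(2)=6; f_bb(1)=54, f_bb(4)=-54.
Local minima occur where both diagonal entries positive: (2, 1). Count: 1.

1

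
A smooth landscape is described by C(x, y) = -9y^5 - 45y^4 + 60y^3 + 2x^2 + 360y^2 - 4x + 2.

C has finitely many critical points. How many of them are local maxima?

0

C separates as a function of x plus a function of y, so ∇C=0 decouples.
∂C/∂x = 4(x - 1) = 0 at x ∈ {1}; ∂C/∂y = -45y(y - 2)(y + 2)(y + 4) = 0 at y ∈ {-4, -2, 0, 2}.
The Hessian is diagonal: diag(C_xx, C_yy). Second derivatives: C_xx(1)=4; C_yy(-4)=2160, C_yy(-2)=-720, C_yy(0)=720, C_yy(2)=-2160.
Local maxima occur where both diagonal entries negative: none. Count: 0.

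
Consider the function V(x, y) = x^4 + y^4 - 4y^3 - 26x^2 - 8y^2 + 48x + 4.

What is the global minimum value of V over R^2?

V(x,y) separates as P(x) + Q(y) + 4, so its minimum is min P + min Q + 4.
P'(x) = 4(x - 3)(x - 1)(x + 4) vanishes at x ∈ {-4, 1, 3}; Q'(y) = 4y(y - 4)(y + 1) vanishes at y ∈ {-1, 0, 4}.
Local minima of P (where P''>0): P(-4)=-352, P(3)=-9. Local minima of Q: Q(-1)=-3, Q(4)=-128.
So the global minimum of V is P(-4) + Q(4) + 4 = -352 − 128 + 4 = -476, attained at (-4, 4).

-476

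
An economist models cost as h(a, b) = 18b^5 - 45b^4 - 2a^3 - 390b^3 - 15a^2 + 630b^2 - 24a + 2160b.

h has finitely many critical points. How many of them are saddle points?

4

h separates as a function of a plus a function of b, so ∇h=0 decouples.
∂h/∂a = -6(a + 1)(a + 4) = 0 at a ∈ {-4, -1}; ∂h/∂b = 90(b - 4)(b - 2)(b + 1)(b + 3) = 0 at b ∈ {-3, -1, 2, 4}.
The Hessian is diagonal: diag(h_aa, h_bb). Second derivatives: h_aa(-4)=18, h_aa(-1)=-18; h_bb(-3)=-6300, h_bb(-1)=2700, h_bb(2)=-2700, h_bb(4)=6300.
Saddle points occur where the two diagonal entries have opposite signs: (-4, -3), (-4, 2), (-1, -1), (-1, 4). Count: 4.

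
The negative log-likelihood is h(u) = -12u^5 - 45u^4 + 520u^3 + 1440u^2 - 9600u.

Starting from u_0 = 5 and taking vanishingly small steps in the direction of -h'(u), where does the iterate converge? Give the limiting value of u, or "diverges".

diverges

h'(u) = -60(u - 4)(u - 2)(u + 4)(u + 5), so h'(5) = -16200.
Gradient descent moves in the -h' direction, i.e. u is increasing.
There is no critical point above u=5, and h' keeps the same sign, so the iterate runs off to +∞.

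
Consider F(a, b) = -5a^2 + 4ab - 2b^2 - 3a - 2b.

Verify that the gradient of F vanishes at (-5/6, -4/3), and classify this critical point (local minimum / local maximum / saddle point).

local maximum

∇F = (-10a + 4b - 3, 4a - 4b - 2); substituting (-5/6, -4/3) gives ∇F = (0, 0), so (-5/6, -4/3) is indeed a critical point.
The Hessian of F is constant: H = [[-10, 4], [4, -4]].
det(H) = (-10)·(-4) − 4² = 24.
det(H) > 0 and tr(H) = -14 < 0, so H is negative definite and the point is a local maximum.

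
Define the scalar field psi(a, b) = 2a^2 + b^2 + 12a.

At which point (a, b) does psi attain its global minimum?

(-3, 0)

psi(a,b) separates as P(a) + Q(b), so its minimum is min P + min Q.
P'(a) = 4a + 12 vanishes at a ∈ {-3}; Q'(b) = 2b vanishes at b ∈ {0}.
Local minima of P (where P''>0): P(-3)=-18. Local minima of Q: Q(0)=0.
So the global minimum of psi is P(-3) + Q(0) = -18 + 0 = -18, attained at (-3, 0).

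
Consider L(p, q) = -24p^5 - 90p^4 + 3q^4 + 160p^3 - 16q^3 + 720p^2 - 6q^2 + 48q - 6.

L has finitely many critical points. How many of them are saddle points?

6

L separates as a function of p plus a function of q, so ∇L=0 decouples.
∂L/∂p = -120p(p - 2)(p + 2)(p + 3) = 0 at p ∈ {-3, -2, 0, 2}; ∂L/∂q = 12(q - 4)(q - 1)(q + 1) = 0 at q ∈ {-1, 1, 4}.
The Hessian is diagonal: diag(L_pp, L_qq). Second derivatives: L_pp(-3)=1800, L_pp(-2)=-960, L_pp(0)=1440, L_pp(2)=-4800; L_qq(-1)=120, L_qq(1)=-72, L_qq(4)=180.
Saddle points occur where the two diagonal entries have opposite signs: (-3, 1), (-2, -1), (-2, 4), (0, 1), (2, -1), (2, 4). Count: 6.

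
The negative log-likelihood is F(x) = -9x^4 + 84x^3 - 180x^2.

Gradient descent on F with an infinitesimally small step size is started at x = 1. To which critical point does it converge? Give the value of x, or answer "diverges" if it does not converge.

F'(x) = -36x(x - 5)(x - 2), so F'(1) = -144.
Gradient descent moves in the -F' direction, i.e. x is increasing.
The nearest critical point in that direction is x = 2, where F'' = 216 > 0 (a local minimum). The iterate converges there.

2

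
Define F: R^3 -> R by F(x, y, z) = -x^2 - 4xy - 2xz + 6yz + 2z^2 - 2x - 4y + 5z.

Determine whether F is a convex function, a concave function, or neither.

F is quadratic, so its Hessian is the constant matrix H = [[-2, -4, -2], [-4, 0, 6], [-2, 6, 4]].
Leading principal minors: -2, -16, 104.
Neither pattern holds ⇒ H is indefinite ⇒ neither convex nor concave.

neither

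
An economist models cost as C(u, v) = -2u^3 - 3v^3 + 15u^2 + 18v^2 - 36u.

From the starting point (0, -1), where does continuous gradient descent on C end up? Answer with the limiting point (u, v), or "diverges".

C is separable, so gradient descent decouples: u follows -∂C/∂u, v follows -∂C/∂v.
∂C/∂u = -6(u - 3)(u - 2); at u=0 this is -36, so u increases.
∂C/∂v = -9v(v - 4); at v=-1 this is -45, so v increases.
u converges to its nearest critical value 2 (a local min of the u-part); v converges to 0. The iterate converges to (2, 0).

(2, 0)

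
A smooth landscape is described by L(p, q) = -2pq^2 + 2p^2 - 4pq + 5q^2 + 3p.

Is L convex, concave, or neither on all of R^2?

The term -2pq^2 is cubic, so the Hessian is not constant.
∂²L/∂q² = -4p + 10, which takes both signs as p varies (negative for sufficiently large p). A diagonal entry of the Hessian changing sign means the Hessian is neither positive- nor negative-semidefinite on all of R^2.

neither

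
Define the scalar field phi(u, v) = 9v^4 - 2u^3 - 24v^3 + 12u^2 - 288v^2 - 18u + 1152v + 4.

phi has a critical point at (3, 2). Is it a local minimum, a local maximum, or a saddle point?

local maximum

The mixed partial ∂²phi/∂u∂v is 0, so the Hessian at any point is diag(phi_uu, phi_vv) = diag(12(-u + 2), 36(3v^2 - 4v - 16)).
At (3, 2): H = diag(-12, -432).
Both eigenvalues are negative, so H is negative definite: a local maximum.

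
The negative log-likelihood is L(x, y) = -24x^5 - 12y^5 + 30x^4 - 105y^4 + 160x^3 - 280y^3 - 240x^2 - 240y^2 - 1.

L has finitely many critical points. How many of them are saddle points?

8

L separates as a function of x plus a function of y, so ∇L=0 decouples.
∂L/∂x = -120x(x - 2)(x - 1)(x + 2) = 0 at x ∈ {-2, 0, 1, 2}; ∂L/∂y = -60y(y + 1)(y + 2)(y + 4) = 0 at y ∈ {-4, -2, -1, 0}.
The Hessian is diagonal: diag(L_xx, L_yy). Second derivatives: L_xx(-2)=2880, L_xx(0)=-480, L_xx(1)=360, L_xx(2)=-960; L_yy(-4)=1440, L_yy(-2)=-240, L_yy(-1)=180, L_yy(0)=-480.
Saddle points occur where the two diagonal entries have opposite signs: (-2, -2), (-2, 0), (0, -4), (0, -1), (1, -2), (1, 0), (2, -4), (2, -1). Count: 8.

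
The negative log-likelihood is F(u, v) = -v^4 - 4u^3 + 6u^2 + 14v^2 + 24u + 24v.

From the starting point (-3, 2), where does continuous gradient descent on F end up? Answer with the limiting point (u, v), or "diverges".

F is separable, so gradient descent decouples: u follows -∂F/∂u, v follows -∂F/∂v.
∂F/∂u = -12(u - 2)(u + 1); at u=-3 this is -120, so u increases.
∂F/∂v = -4(v - 3)(v + 1)(v + 2); at v=2 this is 48, so v decreases.
u converges to its nearest critical value -1 (a local min of the u-part); v converges to -1. The iterate converges to (-1, -1).

(-1, -1)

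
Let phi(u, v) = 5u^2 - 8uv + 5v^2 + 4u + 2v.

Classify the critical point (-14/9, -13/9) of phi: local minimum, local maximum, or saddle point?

local minimum

The Hessian of phi is constant: H = [[10, -8], [-8, 10]].
det(H) = 10·10 − (-8)² = 36.
det(H) > 0 and tr(H) = 20 > 0, so H is positive definite and the point is a local minimum.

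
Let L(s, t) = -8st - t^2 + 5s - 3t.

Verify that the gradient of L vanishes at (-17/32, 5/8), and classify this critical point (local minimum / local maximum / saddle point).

saddle point

∇L = (-8t + 5, -8s - 2t - 3); substituting (-17/32, 5/8) gives ∇L = (0, 0), so (-17/32, 5/8) is indeed a critical point.
The Hessian of L is constant: H = [[0, -8], [-8, -2]].
det(H) = 0·(-2) − (-8)² = -64.
Since det(H) < 0, H is indefinite and the critical point is a saddle point.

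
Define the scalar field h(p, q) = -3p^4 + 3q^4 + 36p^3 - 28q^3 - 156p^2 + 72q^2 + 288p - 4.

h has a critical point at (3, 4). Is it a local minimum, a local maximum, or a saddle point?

local minimum

The mixed partial ∂²h/∂p∂q is 0, so the Hessian at any point is diag(h_pp, h_qq) = diag(12(-3p^2 + 18p - 26), 12(3q^2 - 14q + 12)).
At (3, 4): H = diag(12, 48).
Both eigenvalues are positive, so H is positive definite: a local minimum.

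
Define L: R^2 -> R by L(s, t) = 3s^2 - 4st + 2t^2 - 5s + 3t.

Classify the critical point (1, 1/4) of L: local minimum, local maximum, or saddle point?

The Hessian of L is constant: H = [[6, -4], [-4, 4]].
det(H) = 6·4 − (-4)² = 8.
det(H) > 0 and tr(H) = 10 > 0, so H is positive definite and the point is a local minimum.

local minimum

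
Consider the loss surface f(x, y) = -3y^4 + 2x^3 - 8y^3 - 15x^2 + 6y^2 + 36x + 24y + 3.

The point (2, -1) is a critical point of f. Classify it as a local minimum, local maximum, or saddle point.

The mixed partial ∂²f/∂x∂y is 0, so the Hessian at any point is diag(f_xx, f_yy) = diag(6(2x - 5), 12(-3y^2 - 4y + 1)).
At (2, -1): H = diag(-6, 24).
The eigenvalues have opposite signs, so H is indefinite: a saddle point.

saddle point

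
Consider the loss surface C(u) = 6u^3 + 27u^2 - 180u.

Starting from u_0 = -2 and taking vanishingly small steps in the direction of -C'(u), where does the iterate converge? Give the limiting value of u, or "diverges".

C'(u) = 18(u - 2)(u + 5), so C'(-2) = -216.
Gradient descent moves in the -C' direction, i.e. u is increasing.
The nearest critical point in that direction is u = 2, where C'' = 126 > 0 (a local minimum). The iterate converges there.

2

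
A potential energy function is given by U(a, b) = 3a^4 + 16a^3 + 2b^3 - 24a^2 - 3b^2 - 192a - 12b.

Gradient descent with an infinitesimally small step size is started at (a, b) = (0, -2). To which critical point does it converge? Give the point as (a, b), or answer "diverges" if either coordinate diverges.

diverges

U is separable, so gradient descent decouples: a follows -∂U/∂a, b follows -∂U/∂b.
∂U/∂a = 12(a - 2)(a + 2)(a + 4); at a=0 this is -192, so a increases.
∂U/∂b = 6(b - 2)(b + 1); at b=-2 this is 24, so b decreases.
The b-coordinate has no critical point in that direction and runs off to infinity.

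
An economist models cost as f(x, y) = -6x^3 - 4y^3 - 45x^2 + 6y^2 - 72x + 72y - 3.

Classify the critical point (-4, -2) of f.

The mixed partial ∂²f/∂x∂y is 0, so the Hessian at any point is diag(f_xx, f_yy) = diag(-18(2x + 5), 12(-2y + 1)).
At (-4, -2): H = diag(54, 60).
Both eigenvalues are positive, so H is positive definite: a local minimum.

local minimum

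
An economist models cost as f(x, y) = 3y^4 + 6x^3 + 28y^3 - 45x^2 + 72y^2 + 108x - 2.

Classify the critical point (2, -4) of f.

saddle point

The mixed partial ∂²f/∂x∂y is 0, so the Hessian at any point is diag(f_xx, f_yy) = diag(18(2x - 5), 12(3y^2 + 14y + 12)).
At (2, -4): H = diag(-18, 48).
The eigenvalues have opposite signs, so H is indefinite: a saddle point.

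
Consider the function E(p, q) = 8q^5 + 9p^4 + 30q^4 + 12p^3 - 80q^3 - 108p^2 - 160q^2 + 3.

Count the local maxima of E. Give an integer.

E separates as a function of p plus a function of q, so ∇E=0 decouples.
∂E/∂p = 36p(p - 2)(p + 3) = 0 at p ∈ {-3, 0, 2}; ∂E/∂q = 40q(q - 2)(q + 1)(q + 4) = 0 at q ∈ {-4, -1, 0, 2}.
The Hessian is diagonal: diag(E_pp, E_qq). Second derivatives: E_pp(-3)=540, E_pp(0)=-216, E_pp(2)=360; E_qq(-4)=-2880, E_qq(-1)=360, E_qq(0)=-320, E_qq(2)=1440.
Local maxima occur where both diagonal entries negative: (0, -4), (0, 0). Count: 2.

2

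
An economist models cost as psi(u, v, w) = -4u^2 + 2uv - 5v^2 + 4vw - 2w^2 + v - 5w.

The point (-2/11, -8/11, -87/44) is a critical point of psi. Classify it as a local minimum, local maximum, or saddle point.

The Hessian is constant: H = [[-8, 2, 0], [2, -10, 4], [0, 4, -4]].
Leading principal minors: Δ₁ = -8, Δ₂ = 76, Δ₃ = -176.
The minors alternate sign starting negative (−, +, −), so H is negative definite: a local maximum.

local maximum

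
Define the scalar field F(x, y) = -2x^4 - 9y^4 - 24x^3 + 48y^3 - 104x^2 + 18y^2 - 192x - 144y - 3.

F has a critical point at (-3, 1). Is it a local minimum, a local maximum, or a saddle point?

The mixed partial ∂²F/∂x∂y is 0, so the Hessian at any point is diag(F_xx, F_yy) = diag(-8(3x^2 + 18x + 26), 36(-3y^2 + 8y + 1)).
At (-3, 1): H = diag(8, 216).
Both eigenvalues are positive, so H is positive definite: a local minimum.

local minimum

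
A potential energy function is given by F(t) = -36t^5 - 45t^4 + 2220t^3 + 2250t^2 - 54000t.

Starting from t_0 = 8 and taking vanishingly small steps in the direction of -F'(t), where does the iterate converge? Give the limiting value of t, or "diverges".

F'(t) = -180(t - 5)(t - 3)(t + 4)(t + 5), so F'(8) = -421200.
Gradient descent moves in the -F' direction, i.e. t is increasing.
There is no critical point above t=8, and F' keeps the same sign, so the iterate runs off to +∞.

diverges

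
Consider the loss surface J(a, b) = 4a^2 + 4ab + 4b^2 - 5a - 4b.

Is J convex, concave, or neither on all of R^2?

convex

J is quadratic, so its Hessian is the constant matrix H = [[8, 4], [4, 8]].
det(H) = 48, tr(H) = 16.
det(H) > 0 and tr(H) > 0, so H is positive definite everywhere: convex.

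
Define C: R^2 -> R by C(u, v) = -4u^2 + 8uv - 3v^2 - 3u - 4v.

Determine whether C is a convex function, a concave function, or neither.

C is quadratic, so its Hessian is the constant matrix H = [[-8, 8], [8, -6]].
det(H) = -16, tr(H) = -14.
det(H) < 0, so H is indefinite: neither convex nor concave.

neither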